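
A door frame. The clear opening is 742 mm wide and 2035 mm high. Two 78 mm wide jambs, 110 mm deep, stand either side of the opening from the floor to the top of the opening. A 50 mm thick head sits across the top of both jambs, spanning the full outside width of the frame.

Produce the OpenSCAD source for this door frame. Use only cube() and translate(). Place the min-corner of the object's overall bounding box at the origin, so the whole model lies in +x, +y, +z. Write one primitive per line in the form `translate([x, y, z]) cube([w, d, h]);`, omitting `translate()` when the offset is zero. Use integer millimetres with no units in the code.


cube([78, 110, 2035]);
translate([820, 0, 0]) cube([78, 110, 2035]);
translate([0, 0, 2035]) cube([898, 110, 50]);


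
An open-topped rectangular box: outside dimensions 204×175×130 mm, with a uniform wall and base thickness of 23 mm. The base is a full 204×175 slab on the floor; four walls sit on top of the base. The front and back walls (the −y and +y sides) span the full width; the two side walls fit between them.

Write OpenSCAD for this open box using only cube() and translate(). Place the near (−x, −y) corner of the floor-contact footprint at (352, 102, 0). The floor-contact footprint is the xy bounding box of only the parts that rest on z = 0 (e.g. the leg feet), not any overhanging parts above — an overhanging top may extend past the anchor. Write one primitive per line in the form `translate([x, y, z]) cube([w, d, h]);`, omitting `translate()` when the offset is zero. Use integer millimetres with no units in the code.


translate([352, 102, 0]) cube([204, 175, 23]);
translate([352, 102, 23]) cube([204, 23, 107]);
translate([352, 254, 23]) cube([204, 23, 107]);
translate([352, 125, 23]) cube([23, 129, 107]);
translate([533, 125, 23]) cube([23, 129, 107]);


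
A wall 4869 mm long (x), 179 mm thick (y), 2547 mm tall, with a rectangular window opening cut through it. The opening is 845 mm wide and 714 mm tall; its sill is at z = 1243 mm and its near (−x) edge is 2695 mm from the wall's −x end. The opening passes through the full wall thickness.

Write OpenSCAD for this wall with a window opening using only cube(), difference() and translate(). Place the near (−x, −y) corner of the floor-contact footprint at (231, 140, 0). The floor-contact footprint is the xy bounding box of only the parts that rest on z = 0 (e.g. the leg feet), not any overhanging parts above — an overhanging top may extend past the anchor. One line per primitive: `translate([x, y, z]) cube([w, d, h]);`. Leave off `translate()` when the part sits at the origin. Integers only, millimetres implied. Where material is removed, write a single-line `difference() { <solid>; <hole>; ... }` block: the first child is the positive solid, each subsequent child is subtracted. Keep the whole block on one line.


difference() { translate([231, 140, 0]) cube([4869, 179, 2547]); translate([2926, 140, 1243]) cube([845, 179, 714]); }


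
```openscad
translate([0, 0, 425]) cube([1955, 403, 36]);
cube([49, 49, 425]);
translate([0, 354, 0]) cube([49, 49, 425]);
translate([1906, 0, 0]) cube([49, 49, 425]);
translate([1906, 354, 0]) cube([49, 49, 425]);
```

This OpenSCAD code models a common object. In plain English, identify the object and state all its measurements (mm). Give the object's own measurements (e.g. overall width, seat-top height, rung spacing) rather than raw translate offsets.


A long wooden bench with a 1955 mm (x) × 403 mm (y) seat, 36 mm thick, its top surface 461 mm above the floor. Four 49 mm square legs at the seat corners, flush with the edges, run from z = 0 to the seat underside.


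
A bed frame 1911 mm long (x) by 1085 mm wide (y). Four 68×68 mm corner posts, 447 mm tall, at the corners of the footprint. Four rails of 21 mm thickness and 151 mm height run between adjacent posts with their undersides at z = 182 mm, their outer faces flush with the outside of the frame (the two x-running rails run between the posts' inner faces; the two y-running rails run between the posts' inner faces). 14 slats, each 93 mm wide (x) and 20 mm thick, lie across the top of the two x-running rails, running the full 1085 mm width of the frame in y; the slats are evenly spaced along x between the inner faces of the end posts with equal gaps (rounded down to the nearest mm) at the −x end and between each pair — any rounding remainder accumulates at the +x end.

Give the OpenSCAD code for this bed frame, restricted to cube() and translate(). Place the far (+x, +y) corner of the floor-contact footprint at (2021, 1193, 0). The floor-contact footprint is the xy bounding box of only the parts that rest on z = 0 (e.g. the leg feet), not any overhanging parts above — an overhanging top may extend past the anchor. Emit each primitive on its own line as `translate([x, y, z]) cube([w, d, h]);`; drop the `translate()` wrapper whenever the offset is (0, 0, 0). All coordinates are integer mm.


translate([110, 108, 0]) cube([68, 68, 447]);
translate([110, 1125, 0]) cube([68, 68, 447]);
translate([1953, 108, 0]) cube([68, 68, 447]);
translate([1953, 1125, 0]) cube([68, 68, 447]);
translate([178, 108, 182]) cube([1775, 21, 151]);
translate([178, 1172, 182]) cube([1775, 21, 151]);
translate([110, 176, 182]) cube([21, 949, 151]);
translate([2000, 176, 182]) cube([21, 949, 151]);
translate([209, 108, 333]) cube([93, 1085, 20]);
translate([333, 108, 333]) cube([93, 1085, 20]);
translate([457, 108, 333]) cube([93, 1085, 20]);
translate([581, 108, 333]) cube([93, 1085, 20]);
translate([705, 108, 333]) cube([93, 1085, 20]);
translate([829, 108, 333]) cube([93, 1085, 20]);
translate([953, 108, 333]) cube([93, 1085, 20]);
translate([1077, 108, 333]) cube([93, 1085, 20]);
translate([1201, 108, 333]) cube([93, 1085, 20]);
translate([1325, 108, 333]) cube([93, 1085, 20]);
translate([1449, 108, 333]) cube([93, 1085, 20]);
translate([1573, 108, 333]) cube([93, 1085, 20]);
translate([1697, 108, 333]) cube([93, 1085, 20]);
translate([1821, 108, 333]) cube([93, 1085, 20]);


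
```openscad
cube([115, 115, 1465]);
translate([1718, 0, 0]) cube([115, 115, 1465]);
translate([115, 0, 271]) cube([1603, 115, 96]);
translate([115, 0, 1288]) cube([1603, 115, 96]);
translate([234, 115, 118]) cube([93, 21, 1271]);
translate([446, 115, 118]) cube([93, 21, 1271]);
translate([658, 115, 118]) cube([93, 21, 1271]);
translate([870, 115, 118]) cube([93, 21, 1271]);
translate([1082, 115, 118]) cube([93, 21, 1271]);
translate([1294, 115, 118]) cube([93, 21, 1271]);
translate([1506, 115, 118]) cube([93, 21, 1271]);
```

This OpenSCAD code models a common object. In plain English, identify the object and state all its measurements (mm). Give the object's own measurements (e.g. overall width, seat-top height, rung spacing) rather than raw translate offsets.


A fence section. Two 115×115 mm posts, 1465 mm tall, stand on the floor with a clear span of 1603 mm between their inner faces. Two horizontal rails of 115×96 mm section span the gap between the posts with their undersides at z = 271 mm and z = 1288 mm, flush with the posts' −y face. 7 pickets, each 93 mm wide, 21 mm thick and 1271 mm tall, are fixed to the +y face of the rails with their bottoms at z = 118 mm, spaced across the span with a 119 mm gap after the −x post and between neighbouring pickets and before the +x post.


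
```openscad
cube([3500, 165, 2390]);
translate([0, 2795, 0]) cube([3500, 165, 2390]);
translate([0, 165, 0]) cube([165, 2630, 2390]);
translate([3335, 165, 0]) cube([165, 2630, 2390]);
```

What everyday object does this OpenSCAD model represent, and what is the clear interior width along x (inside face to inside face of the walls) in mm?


A house (or room) frame. The interior width is 3170 mm.

Four 2390 mm walls enclosing a rectangle with no floor or roof — a room or house frame. Outside width is 3500 mm and wall thickness is 165 mm, so the interior width is 3500 − 2 × 165 = 3170 mm.


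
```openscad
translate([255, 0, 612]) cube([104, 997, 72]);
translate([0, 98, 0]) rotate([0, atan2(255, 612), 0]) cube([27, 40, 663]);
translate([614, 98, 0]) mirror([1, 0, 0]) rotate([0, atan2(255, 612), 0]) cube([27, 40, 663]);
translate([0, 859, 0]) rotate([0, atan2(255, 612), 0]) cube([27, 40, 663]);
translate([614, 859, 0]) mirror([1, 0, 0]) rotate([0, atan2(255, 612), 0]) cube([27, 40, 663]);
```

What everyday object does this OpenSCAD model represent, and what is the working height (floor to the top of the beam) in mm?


A sawhorse. The overall height is 684 mm.

A beam across two mirrored pairs of raked legs — a sawhorse. The beam's underside is at z = 612 (matching the legs' vertical rise in atan2(255, 612)) and the beam is 72 mm tall, so its top is at 612 + 72 = 684 mm. The raked legs top out at the beam's underside, so that is the highest point.


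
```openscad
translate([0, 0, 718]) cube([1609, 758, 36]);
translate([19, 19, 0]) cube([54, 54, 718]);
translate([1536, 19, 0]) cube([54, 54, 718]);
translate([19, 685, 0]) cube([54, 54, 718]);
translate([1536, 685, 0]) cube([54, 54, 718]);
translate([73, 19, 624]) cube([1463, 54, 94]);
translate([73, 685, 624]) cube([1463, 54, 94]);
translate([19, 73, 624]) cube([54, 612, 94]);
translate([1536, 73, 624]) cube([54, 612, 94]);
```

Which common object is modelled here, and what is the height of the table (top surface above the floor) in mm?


A table. The table height is 754 mm.

A 1609×758×36 slab sits at z = 718 on four 54 mm square posts — a table. The top surface is at 718 + 36 = 754 mm.


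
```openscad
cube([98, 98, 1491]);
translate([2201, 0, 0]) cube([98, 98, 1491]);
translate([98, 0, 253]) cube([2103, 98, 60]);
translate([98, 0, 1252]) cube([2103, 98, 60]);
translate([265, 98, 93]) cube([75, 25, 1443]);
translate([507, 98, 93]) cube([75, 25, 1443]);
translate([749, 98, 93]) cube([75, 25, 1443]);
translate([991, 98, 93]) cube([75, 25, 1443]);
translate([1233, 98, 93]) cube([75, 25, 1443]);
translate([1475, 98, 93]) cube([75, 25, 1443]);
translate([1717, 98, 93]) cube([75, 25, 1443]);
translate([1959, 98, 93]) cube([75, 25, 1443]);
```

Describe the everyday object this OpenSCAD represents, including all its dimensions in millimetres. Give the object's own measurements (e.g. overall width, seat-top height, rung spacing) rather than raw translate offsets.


A fence section. Two 98×98 mm posts, 1491 mm tall, stand on the floor with a clear span of 2103 mm between their inner faces. Two horizontal rails of 98×60 mm section span the gap between the posts with their undersides at z = 253 mm and z = 1252 mm, flush with the posts' −y face. 8 pickets, each 75 mm wide, 25 mm thick and 1443 mm tall, are fixed to the +y face of the rails with their bottoms at z = 93 mm, spaced across the span with a 167 mm gap after the −x post and between neighbouring pickets and before the +x post.


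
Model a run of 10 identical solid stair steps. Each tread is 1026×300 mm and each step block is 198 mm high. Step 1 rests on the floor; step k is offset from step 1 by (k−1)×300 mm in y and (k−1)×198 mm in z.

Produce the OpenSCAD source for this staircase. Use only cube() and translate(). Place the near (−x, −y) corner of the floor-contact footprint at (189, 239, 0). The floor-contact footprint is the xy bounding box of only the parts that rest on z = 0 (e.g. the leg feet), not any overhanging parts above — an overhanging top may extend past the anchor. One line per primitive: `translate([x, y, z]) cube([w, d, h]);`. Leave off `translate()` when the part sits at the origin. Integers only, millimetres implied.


translate([189, 239, 0]) cube([1026, 300, 198]);
translate([189, 539, 198]) cube([1026, 300, 198]);
translate([189, 839, 396]) cube([1026, 300, 198]);
translate([189, 1139, 594]) cube([1026, 300, 198]);
translate([189, 1439, 792]) cube([1026, 300, 198]);
translate([189, 1739, 990]) cube([1026, 300, 198]);
translate([189, 2039, 1188]) cube([1026, 300, 198]);
translate([189, 2339, 1386]) cube([1026, 300, 198]);
translate([189, 2639, 1584]) cube([1026, 300, 198]);
translate([189, 2939, 1782]) cube([1026, 300, 198]);


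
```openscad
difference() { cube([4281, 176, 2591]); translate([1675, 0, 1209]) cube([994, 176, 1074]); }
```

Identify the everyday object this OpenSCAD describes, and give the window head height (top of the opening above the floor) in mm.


A wall with a window opening. The window head height is 2283 mm.

A wall with a rectangular opening subtracted — a window. Sill at z = 1209, opening 1074 mm tall, so the head is at 1209 + 1074 = 2283 mm.


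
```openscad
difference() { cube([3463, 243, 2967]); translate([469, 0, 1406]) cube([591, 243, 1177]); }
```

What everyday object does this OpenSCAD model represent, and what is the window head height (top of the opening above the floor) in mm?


A wall with a window opening. The window head height is 2583 mm.

A wall with a rectangular opening subtracted — a window. Sill at z = 1406, opening 1177 mm tall, so the head is at 1406 + 1177 = 2583 mm.


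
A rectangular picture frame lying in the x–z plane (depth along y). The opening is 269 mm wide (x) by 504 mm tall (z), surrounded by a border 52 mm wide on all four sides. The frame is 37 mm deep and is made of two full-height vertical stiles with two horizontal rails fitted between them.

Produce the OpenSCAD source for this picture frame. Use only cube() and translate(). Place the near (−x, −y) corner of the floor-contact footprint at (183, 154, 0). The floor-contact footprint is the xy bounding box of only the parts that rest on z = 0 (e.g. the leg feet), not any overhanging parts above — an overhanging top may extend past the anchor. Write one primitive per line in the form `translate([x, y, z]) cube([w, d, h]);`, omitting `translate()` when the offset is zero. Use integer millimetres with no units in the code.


translate([183, 154, 0]) cube([52, 37, 608]);
translate([504, 154, 0]) cube([52, 37, 608]);
translate([235, 154, 0]) cube([269, 37, 52]);
translate([235, 154, 556]) cube([269, 37, 52]);


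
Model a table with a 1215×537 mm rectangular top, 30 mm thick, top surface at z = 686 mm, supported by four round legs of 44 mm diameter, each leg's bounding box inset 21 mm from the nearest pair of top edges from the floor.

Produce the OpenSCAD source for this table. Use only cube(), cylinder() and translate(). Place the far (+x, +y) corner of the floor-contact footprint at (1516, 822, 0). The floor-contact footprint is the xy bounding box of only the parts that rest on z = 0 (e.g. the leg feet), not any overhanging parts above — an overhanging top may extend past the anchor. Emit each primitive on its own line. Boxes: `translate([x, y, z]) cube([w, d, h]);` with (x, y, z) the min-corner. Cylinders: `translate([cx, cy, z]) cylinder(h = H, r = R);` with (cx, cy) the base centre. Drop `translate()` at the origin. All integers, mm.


// leg_h = 686 - 30 = 656
translate([322, 306, 656]) cube([1215, 537, 30]);
translate([365, 349, 0]) cylinder(h = 656, r = 22);
translate([1494, 349, 0]) cylinder(h = 656, r = 22);
translate([365, 800, 0]) cylinder(h = 656, r = 22);
translate([1494, 800, 0]) cylinder(h = 656, r = 22);


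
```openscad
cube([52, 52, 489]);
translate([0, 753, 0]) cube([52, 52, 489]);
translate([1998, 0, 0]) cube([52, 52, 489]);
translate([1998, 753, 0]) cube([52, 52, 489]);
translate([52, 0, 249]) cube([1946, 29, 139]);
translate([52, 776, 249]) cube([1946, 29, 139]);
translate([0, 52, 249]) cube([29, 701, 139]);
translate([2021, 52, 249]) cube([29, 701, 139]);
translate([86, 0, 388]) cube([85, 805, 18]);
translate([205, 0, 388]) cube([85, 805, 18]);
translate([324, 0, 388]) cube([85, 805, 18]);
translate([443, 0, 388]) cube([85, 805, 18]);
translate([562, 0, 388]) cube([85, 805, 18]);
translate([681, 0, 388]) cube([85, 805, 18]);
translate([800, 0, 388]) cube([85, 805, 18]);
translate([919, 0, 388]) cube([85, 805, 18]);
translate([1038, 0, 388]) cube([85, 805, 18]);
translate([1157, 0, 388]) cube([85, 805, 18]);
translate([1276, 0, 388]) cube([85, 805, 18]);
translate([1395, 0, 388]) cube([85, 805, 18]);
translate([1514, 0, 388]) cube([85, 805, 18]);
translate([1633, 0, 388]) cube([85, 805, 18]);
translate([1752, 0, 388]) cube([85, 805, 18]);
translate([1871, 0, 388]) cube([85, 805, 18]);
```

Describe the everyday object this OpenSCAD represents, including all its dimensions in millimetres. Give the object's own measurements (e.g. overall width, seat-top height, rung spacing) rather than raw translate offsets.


A bed frame 2050 mm long (x) by 805 mm wide (y). Four 52×52 mm corner posts, 489 mm tall, at the corners of the footprint. Four rails of 29 mm thickness and 139 mm height run between adjacent posts with their undersides at z = 249 mm, their outer faces flush with the outside of the frame (the two x-running rails run between the posts' inner faces; the two y-running rails run between the posts' inner faces). 16 slats, each 85 mm wide (x) and 18 mm thick, lie across the top of the two x-running rails, running the full 805 mm width of the frame in y; along x they sit between the end posts with a 34 mm gap after the −x posts and between neighbouring slats, leaving 42 mm before the +x posts.


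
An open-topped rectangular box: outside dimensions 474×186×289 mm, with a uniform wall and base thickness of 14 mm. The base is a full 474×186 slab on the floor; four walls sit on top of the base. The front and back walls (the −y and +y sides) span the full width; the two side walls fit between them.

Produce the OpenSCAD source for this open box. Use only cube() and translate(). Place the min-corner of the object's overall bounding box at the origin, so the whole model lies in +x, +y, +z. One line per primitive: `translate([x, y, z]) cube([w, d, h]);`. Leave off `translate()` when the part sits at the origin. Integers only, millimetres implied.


cube([474, 186, 14]);
translate([0, 0, 14]) cube([474, 14, 275]);
translate([0, 172, 14]) cube([474, 14, 275]);
translate([0, 14, 14]) cube([14, 158, 275]);
translate([460, 14, 14]) cube([14, 158, 275]);


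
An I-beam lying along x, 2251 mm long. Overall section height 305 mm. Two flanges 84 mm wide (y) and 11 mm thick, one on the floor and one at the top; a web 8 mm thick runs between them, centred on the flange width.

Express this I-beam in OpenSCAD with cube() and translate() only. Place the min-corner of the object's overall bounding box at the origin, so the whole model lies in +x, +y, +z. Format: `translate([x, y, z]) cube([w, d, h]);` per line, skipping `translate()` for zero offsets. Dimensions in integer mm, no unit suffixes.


cube([2251, 84, 11]);
translate([0, 38, 11]) cube([2251, 8, 283]);
translate([0, 0, 294]) cube([2251, 84, 11]);


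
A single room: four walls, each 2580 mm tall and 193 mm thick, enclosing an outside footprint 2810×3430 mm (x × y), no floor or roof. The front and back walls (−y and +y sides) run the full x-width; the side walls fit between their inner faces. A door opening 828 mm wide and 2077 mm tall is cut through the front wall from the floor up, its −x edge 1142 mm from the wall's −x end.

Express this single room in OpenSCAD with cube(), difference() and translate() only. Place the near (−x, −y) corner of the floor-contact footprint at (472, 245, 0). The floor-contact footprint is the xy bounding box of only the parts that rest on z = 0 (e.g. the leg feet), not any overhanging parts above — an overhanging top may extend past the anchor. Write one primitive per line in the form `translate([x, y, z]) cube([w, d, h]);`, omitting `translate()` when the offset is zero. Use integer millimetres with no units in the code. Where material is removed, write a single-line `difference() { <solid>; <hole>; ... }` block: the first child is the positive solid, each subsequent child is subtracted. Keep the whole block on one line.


difference() { translate([472, 245, 0]) cube([2810, 193, 2580]); translate([1614, 245, 0]) cube([828, 193, 2077]); }
translate([472, 3482, 0]) cube([2810, 193, 2580]);
translate([472, 438, 0]) cube([193, 3044, 2580]);
translate([3089, 438, 0]) cube([193, 3044, 2580]);


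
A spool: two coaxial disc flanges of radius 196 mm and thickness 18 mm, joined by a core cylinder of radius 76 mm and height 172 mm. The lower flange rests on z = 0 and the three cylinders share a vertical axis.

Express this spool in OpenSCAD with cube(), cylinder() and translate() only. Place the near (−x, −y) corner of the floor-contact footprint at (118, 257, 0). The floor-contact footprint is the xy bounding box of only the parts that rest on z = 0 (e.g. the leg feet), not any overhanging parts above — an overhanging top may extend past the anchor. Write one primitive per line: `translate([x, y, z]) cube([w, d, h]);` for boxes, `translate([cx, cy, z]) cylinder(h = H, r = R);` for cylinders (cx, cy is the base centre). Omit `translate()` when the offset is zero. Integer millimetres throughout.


translate([314, 453, 0]) cylinder(h = 18, r = 196);
translate([314, 453, 18]) cylinder(h = 172, r = 76);
translate([314, 453, 190]) cylinder(h = 18, r = 196);


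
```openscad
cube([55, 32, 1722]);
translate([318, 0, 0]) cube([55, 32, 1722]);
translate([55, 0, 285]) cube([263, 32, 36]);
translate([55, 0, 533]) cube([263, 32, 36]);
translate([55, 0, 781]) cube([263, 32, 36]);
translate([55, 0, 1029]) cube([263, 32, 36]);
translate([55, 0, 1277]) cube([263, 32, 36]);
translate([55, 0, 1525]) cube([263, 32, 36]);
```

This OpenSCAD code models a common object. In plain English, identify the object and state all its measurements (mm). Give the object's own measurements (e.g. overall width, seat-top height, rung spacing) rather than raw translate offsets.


A straight ladder. Two 55×32 mm vertical rails, 1722 mm tall, stand 373 mm apart (outside-to-outside) with their front faces coplanar on the −y side. 6 rungs, each 32 mm deep and 36 mm tall, span between the inner faces of the rails, front faces flush with the rails. The lowest rung's underside is at z = 285 mm and rungs are spaced 248 mm apart (underside to underside).


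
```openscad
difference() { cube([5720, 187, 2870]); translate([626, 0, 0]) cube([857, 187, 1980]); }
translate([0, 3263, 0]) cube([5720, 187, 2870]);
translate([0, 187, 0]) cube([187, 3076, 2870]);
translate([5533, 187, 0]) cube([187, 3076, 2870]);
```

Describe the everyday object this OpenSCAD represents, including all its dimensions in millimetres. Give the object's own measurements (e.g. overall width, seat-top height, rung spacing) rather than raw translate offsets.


A single room: four walls, each 2870 mm tall and 187 mm thick, enclosing an outside footprint 5720×3450 mm (x × y), no floor or roof. The front and back walls (−y and +y sides) run the full x-width; the side walls fit between their inner faces. A door opening 857 mm wide and 1980 mm tall is cut through the front wall from the floor up, its −x edge 626 mm from the wall's −x end.


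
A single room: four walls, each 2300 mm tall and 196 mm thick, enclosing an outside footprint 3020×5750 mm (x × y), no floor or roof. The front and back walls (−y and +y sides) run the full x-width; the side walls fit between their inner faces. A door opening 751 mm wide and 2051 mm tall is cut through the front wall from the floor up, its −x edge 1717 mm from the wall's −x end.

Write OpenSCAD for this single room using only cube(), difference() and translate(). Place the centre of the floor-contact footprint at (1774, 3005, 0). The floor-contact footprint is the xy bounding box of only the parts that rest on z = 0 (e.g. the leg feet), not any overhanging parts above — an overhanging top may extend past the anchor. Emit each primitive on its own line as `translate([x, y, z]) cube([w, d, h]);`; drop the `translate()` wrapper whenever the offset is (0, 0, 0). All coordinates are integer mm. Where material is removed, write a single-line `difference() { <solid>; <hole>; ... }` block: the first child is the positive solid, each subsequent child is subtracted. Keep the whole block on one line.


difference() { translate([264, 130, 0]) cube([3020, 196, 2300]); translate([1981, 130, 0]) cube([751, 196, 2051]); }
translate([264, 5684, 0]) cube([3020, 196, 2300]);
translate([264, 326, 0]) cube([196, 5358, 2300]);
translate([3088, 326, 0]) cube([196, 5358, 2300]);


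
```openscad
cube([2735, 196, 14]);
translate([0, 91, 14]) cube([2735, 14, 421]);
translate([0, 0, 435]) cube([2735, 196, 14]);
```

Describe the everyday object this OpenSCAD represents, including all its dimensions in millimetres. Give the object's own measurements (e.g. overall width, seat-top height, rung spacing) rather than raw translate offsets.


An I-beam lying along x, 2735 mm long. Overall section height 449 mm. Two flanges 196 mm wide (y) and 14 mm thick, one on the floor and one at the top; a web 14 mm thick runs between them, centred on the flange width.


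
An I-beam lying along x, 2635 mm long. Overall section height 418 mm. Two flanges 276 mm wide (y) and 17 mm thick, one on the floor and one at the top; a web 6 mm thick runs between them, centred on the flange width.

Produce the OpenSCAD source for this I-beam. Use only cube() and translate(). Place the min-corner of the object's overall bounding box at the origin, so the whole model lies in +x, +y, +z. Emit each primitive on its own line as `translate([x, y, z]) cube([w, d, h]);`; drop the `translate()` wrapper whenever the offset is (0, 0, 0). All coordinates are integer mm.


cube([2635, 276, 17]);
translate([0, 135, 17]) cube([2635, 6, 384]);
translate([0, 0, 401]) cube([2635, 276, 17]);


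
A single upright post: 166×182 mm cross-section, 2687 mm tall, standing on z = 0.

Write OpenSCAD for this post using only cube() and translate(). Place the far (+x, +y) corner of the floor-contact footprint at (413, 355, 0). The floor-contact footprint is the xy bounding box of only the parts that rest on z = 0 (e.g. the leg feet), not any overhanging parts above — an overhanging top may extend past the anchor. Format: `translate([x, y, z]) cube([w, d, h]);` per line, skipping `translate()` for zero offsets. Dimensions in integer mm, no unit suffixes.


translate([247, 173, 0]) cube([166, 182, 2687]);


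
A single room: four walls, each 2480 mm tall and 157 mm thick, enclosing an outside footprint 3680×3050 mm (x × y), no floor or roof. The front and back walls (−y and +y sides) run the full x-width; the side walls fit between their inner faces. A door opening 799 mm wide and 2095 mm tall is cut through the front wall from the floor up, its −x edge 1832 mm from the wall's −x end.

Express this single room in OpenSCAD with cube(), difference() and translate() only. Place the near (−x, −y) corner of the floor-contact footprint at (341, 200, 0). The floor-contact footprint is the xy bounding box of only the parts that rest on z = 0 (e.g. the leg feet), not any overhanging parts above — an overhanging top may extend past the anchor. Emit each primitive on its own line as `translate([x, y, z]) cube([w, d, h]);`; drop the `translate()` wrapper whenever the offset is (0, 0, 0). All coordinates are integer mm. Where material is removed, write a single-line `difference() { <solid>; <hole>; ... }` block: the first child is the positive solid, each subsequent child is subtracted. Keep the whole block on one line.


difference() { translate([341, 200, 0]) cube([3680, 157, 2480]); translate([2173, 200, 0]) cube([799, 157, 2095]); }
translate([341, 3093, 0]) cube([3680, 157, 2480]);
translate([341, 357, 0]) cube([157, 2736, 2480]);
translate([3864, 357, 0]) cube([157, 2736, 2480]);


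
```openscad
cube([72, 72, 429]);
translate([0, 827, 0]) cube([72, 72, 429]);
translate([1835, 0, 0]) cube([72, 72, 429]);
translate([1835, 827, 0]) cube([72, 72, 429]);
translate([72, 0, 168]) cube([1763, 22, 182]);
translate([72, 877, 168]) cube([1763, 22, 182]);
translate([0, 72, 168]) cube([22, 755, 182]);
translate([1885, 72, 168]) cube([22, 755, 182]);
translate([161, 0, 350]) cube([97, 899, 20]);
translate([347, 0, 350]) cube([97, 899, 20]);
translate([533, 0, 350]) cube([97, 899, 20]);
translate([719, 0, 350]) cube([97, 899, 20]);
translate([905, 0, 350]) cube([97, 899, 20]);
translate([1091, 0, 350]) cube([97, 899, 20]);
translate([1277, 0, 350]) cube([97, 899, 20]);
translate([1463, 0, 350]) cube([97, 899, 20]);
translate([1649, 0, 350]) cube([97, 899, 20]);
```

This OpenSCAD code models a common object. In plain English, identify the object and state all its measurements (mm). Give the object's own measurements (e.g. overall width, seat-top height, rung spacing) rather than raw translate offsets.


A bed frame 1907 mm long (x) by 899 mm wide (y). Four 72×72 mm corner posts, 429 mm tall, at the corners of the footprint. Four rails of 22 mm thickness and 182 mm height run between adjacent posts with their undersides at z = 168 mm, their outer faces flush with the outside of the frame (the two x-running rails run between the posts' inner faces; the two y-running rails run between the posts' inner faces). 9 slats, each 97 mm wide (x) and 20 mm thick, lie across the top of the two x-running rails, running the full 899 mm width of the frame in y; along x they sit between the end posts with a 89 mm gap after the −x posts and between neighbouring slats and before the +x posts.


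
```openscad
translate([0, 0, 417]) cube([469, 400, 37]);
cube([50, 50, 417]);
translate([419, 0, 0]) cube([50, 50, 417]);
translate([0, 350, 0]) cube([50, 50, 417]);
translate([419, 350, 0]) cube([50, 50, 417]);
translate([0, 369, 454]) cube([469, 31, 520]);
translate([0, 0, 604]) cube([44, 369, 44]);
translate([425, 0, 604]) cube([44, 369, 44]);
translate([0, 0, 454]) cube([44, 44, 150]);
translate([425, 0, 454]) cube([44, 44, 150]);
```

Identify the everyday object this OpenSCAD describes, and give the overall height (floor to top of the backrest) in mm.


A chair. The overall height is 974 mm.

A slab on four corner posts with a tall panel at the back — a chair. The seat slab sits at z = 417 with thickness 37, and the 520 mm backrest starts at the seat top, so the overall height is 417 + 37 + 520 = 974 mm.


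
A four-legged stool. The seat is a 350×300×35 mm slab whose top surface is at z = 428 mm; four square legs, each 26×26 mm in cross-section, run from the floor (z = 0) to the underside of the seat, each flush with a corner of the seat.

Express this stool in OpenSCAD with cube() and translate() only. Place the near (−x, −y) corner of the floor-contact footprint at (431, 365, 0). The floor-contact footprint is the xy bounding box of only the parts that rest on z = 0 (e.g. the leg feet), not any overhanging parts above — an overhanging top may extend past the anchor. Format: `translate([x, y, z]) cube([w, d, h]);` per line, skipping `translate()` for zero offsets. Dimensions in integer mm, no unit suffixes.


translate([431, 365, 393]) cube([350, 300, 35]);
translate([431, 365, 0]) cube([26, 26, 393]);
translate([755, 365, 0]) cube([26, 26, 393]);
translate([431, 639, 0]) cube([26, 26, 393]);
translate([755, 639, 0]) cube([26, 26, 393]);


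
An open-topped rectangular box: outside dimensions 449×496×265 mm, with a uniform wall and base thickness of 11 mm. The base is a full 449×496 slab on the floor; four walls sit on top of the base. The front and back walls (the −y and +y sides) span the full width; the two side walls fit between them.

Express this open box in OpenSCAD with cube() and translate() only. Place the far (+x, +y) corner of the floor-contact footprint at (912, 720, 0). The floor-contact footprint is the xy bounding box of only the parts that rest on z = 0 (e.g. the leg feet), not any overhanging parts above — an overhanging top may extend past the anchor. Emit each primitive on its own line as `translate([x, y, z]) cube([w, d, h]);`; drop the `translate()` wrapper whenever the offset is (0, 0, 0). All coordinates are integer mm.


translate([463, 224, 0]) cube([449, 496, 11]);
translate([463, 224, 11]) cube([449, 11, 254]);
translate([463, 709, 11]) cube([449, 11, 254]);
translate([463, 235, 11]) cube([11, 474, 254]);
translate([901, 235, 11]) cube([11, 474, 254]);


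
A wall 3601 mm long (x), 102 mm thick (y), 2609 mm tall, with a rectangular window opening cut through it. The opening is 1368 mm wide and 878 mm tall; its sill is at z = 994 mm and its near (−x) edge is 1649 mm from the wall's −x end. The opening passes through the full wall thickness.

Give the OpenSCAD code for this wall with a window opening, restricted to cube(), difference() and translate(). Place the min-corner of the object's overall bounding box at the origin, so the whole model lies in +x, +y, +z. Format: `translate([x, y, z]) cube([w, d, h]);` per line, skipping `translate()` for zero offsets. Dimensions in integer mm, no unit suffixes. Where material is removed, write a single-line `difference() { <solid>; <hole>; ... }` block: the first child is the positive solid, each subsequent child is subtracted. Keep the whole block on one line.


difference() { cube([3601, 102, 2609]); translate([1649, 0, 994]) cube([1368, 102, 878]); }


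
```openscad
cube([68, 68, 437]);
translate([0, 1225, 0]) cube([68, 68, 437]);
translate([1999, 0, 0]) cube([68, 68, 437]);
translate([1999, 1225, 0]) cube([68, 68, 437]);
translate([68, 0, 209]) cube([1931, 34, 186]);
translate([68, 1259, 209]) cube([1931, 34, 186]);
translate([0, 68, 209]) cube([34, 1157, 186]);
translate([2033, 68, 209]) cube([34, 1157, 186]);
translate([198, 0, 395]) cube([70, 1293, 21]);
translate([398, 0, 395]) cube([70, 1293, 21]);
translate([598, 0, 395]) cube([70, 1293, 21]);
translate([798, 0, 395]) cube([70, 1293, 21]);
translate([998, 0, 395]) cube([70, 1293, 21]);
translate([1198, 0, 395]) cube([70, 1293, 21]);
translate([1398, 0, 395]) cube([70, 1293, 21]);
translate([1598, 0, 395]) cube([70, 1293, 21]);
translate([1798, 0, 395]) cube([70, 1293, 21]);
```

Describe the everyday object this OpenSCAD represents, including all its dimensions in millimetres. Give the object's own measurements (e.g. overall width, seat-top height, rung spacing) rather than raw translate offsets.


A bed frame 2067 mm long (x) by 1293 mm wide (y). Four 68×68 mm corner posts, 437 mm tall, at the corners of the footprint. Four rails of 34 mm thickness and 186 mm height run between adjacent posts with their undersides at z = 209 mm, their outer faces flush with the outside of the frame (the two x-running rails run between the posts' inner faces; the two y-running rails run between the posts' inner faces). 9 slats, each 70 mm wide (x) and 21 mm thick, lie across the top of the two x-running rails, running the full 1293 mm width of the frame in y; along x they sit between the end posts with a 130 mm gap after the −x posts and between neighbouring slats, leaving 131 mm before the +x posts.


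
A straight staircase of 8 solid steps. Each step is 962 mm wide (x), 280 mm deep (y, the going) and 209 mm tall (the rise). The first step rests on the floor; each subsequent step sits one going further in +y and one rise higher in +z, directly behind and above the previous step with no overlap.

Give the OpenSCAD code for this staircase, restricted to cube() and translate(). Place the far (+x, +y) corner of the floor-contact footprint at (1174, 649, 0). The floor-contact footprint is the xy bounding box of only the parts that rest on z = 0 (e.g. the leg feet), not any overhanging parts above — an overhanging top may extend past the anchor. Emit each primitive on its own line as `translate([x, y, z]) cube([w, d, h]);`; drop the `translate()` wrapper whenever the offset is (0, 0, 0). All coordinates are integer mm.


translate([212, 369, 0]) cube([962, 280, 209]);
translate([212, 649, 209]) cube([962, 280, 209]);
translate([212, 929, 418]) cube([962, 280, 209]);
translate([212, 1209, 627]) cube([962, 280, 209]);
translate([212, 1489, 836]) cube([962, 280, 209]);
translate([212, 1769, 1045]) cube([962, 280, 209]);
translate([212, 2049, 1254]) cube([962, 280, 209]);
translate([212, 2329, 1463]) cube([962, 280, 209]);


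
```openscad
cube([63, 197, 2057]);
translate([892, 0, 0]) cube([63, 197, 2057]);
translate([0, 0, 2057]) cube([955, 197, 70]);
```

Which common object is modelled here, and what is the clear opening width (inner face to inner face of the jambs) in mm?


A door frame. The clear opening width is 829 mm.

Two 2057 mm tall posts with a header on top — a door frame. The left jamb is 63 mm wide at x = 0; the right jamb starts at x = 892. The clear opening is 892 − 63 = 829 mm.


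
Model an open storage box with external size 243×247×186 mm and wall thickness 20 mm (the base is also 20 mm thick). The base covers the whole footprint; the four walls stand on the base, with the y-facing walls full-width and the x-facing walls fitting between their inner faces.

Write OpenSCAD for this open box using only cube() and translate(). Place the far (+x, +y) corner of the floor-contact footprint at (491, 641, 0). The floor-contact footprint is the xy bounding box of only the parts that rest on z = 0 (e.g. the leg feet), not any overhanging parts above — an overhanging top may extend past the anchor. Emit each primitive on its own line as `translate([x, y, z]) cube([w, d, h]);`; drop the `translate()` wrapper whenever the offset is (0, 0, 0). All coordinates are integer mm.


translate([248, 394, 0]) cube([243, 247, 20]);
translate([248, 394, 20]) cube([243, 20, 166]);
translate([248, 621, 20]) cube([243, 20, 166]);
translate([248, 414, 20]) cube([20, 207, 166]);
translate([471, 414, 20]) cube([20, 207, 166]);


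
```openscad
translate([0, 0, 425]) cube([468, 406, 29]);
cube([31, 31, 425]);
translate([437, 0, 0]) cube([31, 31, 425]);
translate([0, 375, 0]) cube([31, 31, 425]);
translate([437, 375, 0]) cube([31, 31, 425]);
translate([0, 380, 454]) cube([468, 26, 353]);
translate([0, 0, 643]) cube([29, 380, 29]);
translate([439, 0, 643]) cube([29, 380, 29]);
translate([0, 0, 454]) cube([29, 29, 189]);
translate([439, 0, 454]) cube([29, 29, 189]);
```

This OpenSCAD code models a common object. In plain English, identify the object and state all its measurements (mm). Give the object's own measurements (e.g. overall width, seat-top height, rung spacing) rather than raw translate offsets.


A chair. The seat is a 468×406×29 mm slab with its top at z = 454 mm, on four 31×31 mm corner legs (flush with the seat edges, standing on z = 0). A flat backrest 26 mm thick, 353 mm tall, spans the full seat width and rises from the seat top along its +y edge, rear face flush with the rear of the seat. Two armrests of 29×29 mm section run along each side from the seat's front edge to the front of the backrest, top faces 218 mm above the seat top and outer faces flush with the seat's x-edges; a 29×29 mm post under the front of each armrest stands on the seat at the front corner.


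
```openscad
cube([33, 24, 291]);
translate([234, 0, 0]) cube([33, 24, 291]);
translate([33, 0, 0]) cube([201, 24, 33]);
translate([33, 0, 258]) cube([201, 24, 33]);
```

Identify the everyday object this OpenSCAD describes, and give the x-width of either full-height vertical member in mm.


A picture frame. The border width is 33 mm.

Four thin pieces enclosing a rectangular opening — a picture frame. The two full-height stiles are 291 mm tall; the top rail sits at z = 258 and is 33 mm tall, so the border above the opening is 291 − 258 = 33 mm, matching the stile x-width.


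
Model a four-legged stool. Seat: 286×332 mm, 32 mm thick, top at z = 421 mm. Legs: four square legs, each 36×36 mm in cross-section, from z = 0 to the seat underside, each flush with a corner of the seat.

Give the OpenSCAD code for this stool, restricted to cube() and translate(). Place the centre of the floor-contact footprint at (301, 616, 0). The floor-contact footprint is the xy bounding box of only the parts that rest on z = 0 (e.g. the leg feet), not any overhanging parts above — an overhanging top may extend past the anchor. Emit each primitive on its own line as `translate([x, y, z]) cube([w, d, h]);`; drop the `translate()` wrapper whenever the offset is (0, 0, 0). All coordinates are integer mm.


translate([158, 450, 389]) cube([286, 332, 32]);
translate([158, 450, 0]) cube([36, 36, 389]);
translate([408, 450, 0]) cube([36, 36, 389]);
translate([158, 746, 0]) cube([36, 36, 389]);
translate([408, 746, 0]) cube([36, 36, 389]);
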